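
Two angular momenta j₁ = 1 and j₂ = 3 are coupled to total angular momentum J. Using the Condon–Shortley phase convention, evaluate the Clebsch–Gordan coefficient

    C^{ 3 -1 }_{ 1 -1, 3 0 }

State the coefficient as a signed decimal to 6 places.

-0.707107

triangle: 1!·1!·5!/8! = 120/40320
(j±m)!: 0!·2!·3!·3!·2!·4! = 3456
prefactor² = (2J+1)·Δ·N² = 72
  k=1: −1/(1!·0!·1!·2!·0!·3!) = -1/12
Σ = -1/12  ⇒  CG² = 72·(-1/12)² = 1/2
CG = −√(1/2) = -0.707107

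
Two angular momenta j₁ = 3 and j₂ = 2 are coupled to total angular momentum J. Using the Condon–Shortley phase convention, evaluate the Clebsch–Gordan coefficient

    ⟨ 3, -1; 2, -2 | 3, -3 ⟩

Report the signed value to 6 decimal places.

+0.408248  (= +√(1/6))

triangle: 2!*4!*2!/9! = 96/362880
(j±m)!: 2!*4!*0!*4!*0!*6! = 829440
prefactor² = (2J+1)*Δ*N² = 1536
  k=0: +1/(0!*2!*4!*0!*0!*2!) = 1/96
Σ = 1/96  ⇒  CG² = 1536*1/96² = 1/6
CG = +√(1/6) = +0.408248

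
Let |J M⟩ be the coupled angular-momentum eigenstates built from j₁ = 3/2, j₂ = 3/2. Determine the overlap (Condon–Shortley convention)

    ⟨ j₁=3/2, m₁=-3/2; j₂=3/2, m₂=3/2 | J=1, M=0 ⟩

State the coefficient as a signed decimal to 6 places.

j₁+j₂−J=2  J+j₁−j₂=1  J−j₁+j₂=1  j₁+j₂+J+1=5
(j₁±m₁, j₂±m₂, J±M) = (0,3,3,0,1,1)
P² = 9/5
sum k=2..2:
  [2] +1/2 = 1/2
S = 1/2
C² = P²·S² = 9/20 ; C = +0.670820

+0.670820  (= +√(9/20))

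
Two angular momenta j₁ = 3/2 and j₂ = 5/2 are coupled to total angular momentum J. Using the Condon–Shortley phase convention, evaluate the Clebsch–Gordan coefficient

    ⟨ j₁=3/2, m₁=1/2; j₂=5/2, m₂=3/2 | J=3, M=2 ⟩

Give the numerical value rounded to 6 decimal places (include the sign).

−√(1/12) = -0.288675

√[7·1!2!4!/8! · 2!1!4!1!5!1!] = √(48)
  +(−1)^0/∏(0,1,1,4,1,0)! = 1/24  (running 1/24)
  +(−1)^1/∏(1,0,0,3,2,1)! = -1/12  (running -1/24)
⟨..|..⟩ = √(48)·(-1/24) = -0.288675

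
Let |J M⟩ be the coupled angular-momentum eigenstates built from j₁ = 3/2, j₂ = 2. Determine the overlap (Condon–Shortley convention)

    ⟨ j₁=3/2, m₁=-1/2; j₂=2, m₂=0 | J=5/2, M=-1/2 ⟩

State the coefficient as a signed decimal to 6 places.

−√(3/35) = -0.292770

√[6·1!2!3!/7! · 1!2!2!2!2!3!] = √(48/35)
  +(−1)^0/∏(0,1,2,2,0,1)! = 1/4  (running 1/4)
  +(−1)^1/∏(1,0,1,1,1,2)! = -1/2  (running -1/4)
⟨..|..⟩ = √(48/35)·(-1/4) = -0.292770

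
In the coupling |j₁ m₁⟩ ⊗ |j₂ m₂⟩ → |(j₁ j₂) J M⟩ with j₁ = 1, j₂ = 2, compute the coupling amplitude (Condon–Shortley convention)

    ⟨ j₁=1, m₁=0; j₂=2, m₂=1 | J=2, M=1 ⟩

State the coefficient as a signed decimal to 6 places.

−√(1/6) = -0.408248

√[5·1!1!3!/6! · 1!1!3!1!3!1!] = √(3/2)
  +(−1)^0/∏(0,1,1,3,0,0)! = 1/6  (running 1/6)
  +(−1)^1/∏(1,0,0,2,1,1)! = -1/2  (running -1/3)
⟨..|..⟩ = √(3/2)·(-1/3) = -0.408248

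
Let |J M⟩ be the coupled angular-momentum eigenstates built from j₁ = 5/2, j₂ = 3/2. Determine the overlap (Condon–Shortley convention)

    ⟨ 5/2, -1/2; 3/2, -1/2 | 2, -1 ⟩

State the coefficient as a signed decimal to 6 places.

j₁+j₂−J=2  J+j₁−j₂=3  J−j₁+j₂=1  j₁+j₂+J+1=7
(j₁±m₁, j₂±m₂, J±M) = (2,3,1,2,1,3)
P² = 12/7
sum k=0..1:
  [0] +1/12 = 1/12
  [1] −1/2 = -1/2
S = -5/12
C² = P²·S² = 25/84 ; C = -0.545545

−√(25/84) = -0.545545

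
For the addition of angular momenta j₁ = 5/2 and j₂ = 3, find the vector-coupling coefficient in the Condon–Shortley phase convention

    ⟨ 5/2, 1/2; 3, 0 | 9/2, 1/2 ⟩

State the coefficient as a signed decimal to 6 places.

+0.208063  (= +√(10/231))

j₁+j₂−J=1  J+j₁−j₂=4  J−j₁+j₂=5  j₁+j₂+J+1=11
(j₁±m₁, j₂±m₂, J±M) = (3,2,3,3,5,4)
P² = 69120/77
sum k=0..1:
  [0] +1/48 = 1/48
  [1] −1/72 = -1/72
S = 1/144
C² = P²·S² = 10/231 ; C = +0.208063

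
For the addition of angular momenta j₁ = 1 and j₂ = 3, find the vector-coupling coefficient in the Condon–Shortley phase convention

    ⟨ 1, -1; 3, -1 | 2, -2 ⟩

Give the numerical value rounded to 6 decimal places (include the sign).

triangle: 2!×0!×4!/7! = 48/5040
(j±m)!: 0!×2!×2!×4!×0!×4! = 2304
prefactor² = (2J+1)×Δ×N² = 768/7
  k=2: +1/(2!×0!×0!×0!×0!×4!) = 1/48
Σ = 1/48  ⇒  CG² = 768/7×1/48² = 1/21
CG = +√(1/21) = +0.218218

+0.218218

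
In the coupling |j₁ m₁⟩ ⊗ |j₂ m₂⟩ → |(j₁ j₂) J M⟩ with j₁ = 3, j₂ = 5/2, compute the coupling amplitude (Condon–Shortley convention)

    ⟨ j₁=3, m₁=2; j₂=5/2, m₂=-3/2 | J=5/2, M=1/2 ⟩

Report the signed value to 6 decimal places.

triangle: 3!×3!×2!/9! = 72/362880
(j±m)!: 5!×1!×1!×4!×3!×2! = 34560
prefactor² = (2J+1)×Δ×N² = 288/7
  k=0: +1/(0!×3!×1!×1!×2!×1!) = 1/12
  k=1: −1/(1!×2!×0!×0!×3!×2!) = -1/24
Σ = 1/24  ⇒  CG² = 288/7×1/24² = 1/14
CG = +√(1/14) = +0.267261

+√(1/14) = +0.267261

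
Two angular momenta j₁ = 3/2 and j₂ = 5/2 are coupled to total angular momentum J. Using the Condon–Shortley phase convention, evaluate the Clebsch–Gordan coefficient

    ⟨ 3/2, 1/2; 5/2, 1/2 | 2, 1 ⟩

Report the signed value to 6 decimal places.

-0.545545

triangle: 2!·1!·3!/7! = 12/5040
(j±m)!: 2!·1!·3!·2!·3!·1! = 144
prefactor² = (2J+1)·Δ·N² = 12/7
  k=0: +1/(0!·2!·1!·3!·0!·0!) = 1/12
  k=1: −1/(1!·1!·0!·2!·1!·1!) = -1/2
Σ = -5/12  ⇒  CG² = 12/7·(-5/12)² = 25/84
CG = −√(25/84) = -0.545545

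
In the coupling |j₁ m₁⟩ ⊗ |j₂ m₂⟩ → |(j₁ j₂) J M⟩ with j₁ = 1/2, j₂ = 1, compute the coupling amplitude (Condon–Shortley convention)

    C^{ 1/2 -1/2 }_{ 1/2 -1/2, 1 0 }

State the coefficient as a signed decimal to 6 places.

−√(1/3) ≈ -0.577350

√[2·1!0!1!/3! · 0!1!1!1!0!1!] = √(1/3)
  +(−1)^1/∏(1,0,0,0,0,1)! = -1  (running -1)
⟨..|..⟩ = √(1/3)·(-1) = -0.577350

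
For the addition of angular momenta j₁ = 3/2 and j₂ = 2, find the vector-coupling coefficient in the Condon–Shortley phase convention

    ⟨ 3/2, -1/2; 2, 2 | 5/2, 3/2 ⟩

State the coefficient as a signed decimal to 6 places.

−√(16/35) = -0.676123

√[6·1!2!3!/7! · 1!2!4!0!4!1!] = √(576/35)
  +(−1)^1/∏(1,0,1,3,1,0)! = -1/6  (running -1/6)
⟨..|..⟩ = √(576/35)·(-1/6) = -0.676123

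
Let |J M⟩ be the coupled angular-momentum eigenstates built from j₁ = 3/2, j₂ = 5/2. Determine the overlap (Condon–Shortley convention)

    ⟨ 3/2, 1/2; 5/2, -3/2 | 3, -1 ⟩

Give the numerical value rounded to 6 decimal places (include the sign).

√[7·1!2!4!/8! · 2!1!1!4!2!4!] = √(96/5)
  +(−1)^0/∏(0,1,1,1,1,3)! = 1/6  (running 1/6)
  +(−1)^1/∏(1,0,0,0,2,4)! = -1/48  (running 7/48)
⟨..|..⟩ = √(96/5)·(7/48) = +0.639010

+√(49/120) ≈ +0.639010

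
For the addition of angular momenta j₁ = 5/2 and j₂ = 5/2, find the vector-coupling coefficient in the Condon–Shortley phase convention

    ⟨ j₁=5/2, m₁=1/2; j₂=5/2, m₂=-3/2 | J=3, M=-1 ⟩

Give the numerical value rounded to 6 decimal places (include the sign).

+0.182574  (= +√(1/30))

triangle: 2!·3!·3!/9! = 72/362880
(j±m)!: 3!·2!·1!·4!·2!·4! = 13824
prefactor² = (2J+1)·Δ·N² = 96/5
  k=0: +1/(0!·2!·2!·1!·1!·2!) = 1/8
  k=1: −1/(1!·1!·1!·0!·2!·3!) = -1/12
Σ = 1/24  ⇒  CG² = 96/5·1/24² = 1/30
CG = +√(1/30) = +0.182574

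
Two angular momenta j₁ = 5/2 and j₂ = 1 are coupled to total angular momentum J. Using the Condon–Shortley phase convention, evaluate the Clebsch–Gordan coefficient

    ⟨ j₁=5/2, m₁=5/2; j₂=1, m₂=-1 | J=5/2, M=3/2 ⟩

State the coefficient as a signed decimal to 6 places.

√[6·1!4!1!/7! · 5!0!0!2!4!1!] = √(1152/7)
  +(−1)^0/∏(0,1,0,0,4,1)! = 1/24  (running 1/24)
⟨..|..⟩ = √(1152/7)·(1/24) = +0.534522

+√(2/7) = +0.534522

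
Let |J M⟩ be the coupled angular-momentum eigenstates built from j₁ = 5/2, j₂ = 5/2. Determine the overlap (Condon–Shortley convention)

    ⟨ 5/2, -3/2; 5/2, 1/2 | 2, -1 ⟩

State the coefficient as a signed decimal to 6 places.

j₁+j₂−J=3  J+j₁−j₂=2  J−j₁+j₂=2  j₁+j₂+J+1=8
(j₁±m₁, j₂±m₂, J±M) = (1,4,3,2,1,3)
P² = 36/7
sum k=2..3:
  [2] +1/4 = 1/4
  [3] −1/12 = -1/12
S = 1/6
C² = P²·S² = 1/7 ; C = +0.377964

+0.377964  (= +√(1/7))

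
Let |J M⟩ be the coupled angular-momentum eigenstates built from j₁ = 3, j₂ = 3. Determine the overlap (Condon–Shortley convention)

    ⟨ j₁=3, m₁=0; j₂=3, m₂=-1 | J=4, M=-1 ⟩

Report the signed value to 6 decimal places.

√[9·2!4!4!/11! · 3!3!2!4!3!5!] = √(124416/385)
  +(−1)^0/∏(0,2,3,2,1,2)! = 1/48  (running 1/48)
  +(−1)^1/∏(1,1,2,1,2,3)! = -1/24  (running -1/48)
  +(−1)^2/∏(2,0,1,0,3,4)! = 1/288  (running -5/288)
⟨..|..⟩ = √(124416/385)·(-5/288) = -0.312094

-0.312094  (= −√(15/154))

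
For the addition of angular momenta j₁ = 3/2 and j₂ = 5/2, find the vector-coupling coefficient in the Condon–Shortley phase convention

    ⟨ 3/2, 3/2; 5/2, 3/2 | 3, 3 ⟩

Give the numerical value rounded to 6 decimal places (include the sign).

triangle: 1!·2!·4!/8! = 48/40320
(j±m)!: 3!·0!·4!·1!·6!·0! = 103680
prefactor² = (2J+1)·Δ·N² = 864
  k=0: +1/(0!·1!·0!·4!·2!·0!) = 1/48
Σ = 1/48  ⇒  CG² = 864·1/48² = 3/8
CG = +√(3/8) = +0.612372

+0.612372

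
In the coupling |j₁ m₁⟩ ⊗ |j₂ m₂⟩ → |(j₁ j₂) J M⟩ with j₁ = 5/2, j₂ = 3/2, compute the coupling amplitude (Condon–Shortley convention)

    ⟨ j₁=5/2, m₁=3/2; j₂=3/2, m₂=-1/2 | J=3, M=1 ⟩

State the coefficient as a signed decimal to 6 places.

+√(49/120) = +0.639010

j₁+j₂−J=1  J+j₁−j₂=4  J−j₁+j₂=2  j₁+j₂+J+1=8
(j₁±m₁, j₂±m₂, J±M) = (4,1,1,2,4,2)
P² = 96/5
sum k=0..1:
  [0] +1/6 = 1/6
  [1] −1/48 = -1/48
S = 7/48
C² = P²·S² = 49/120 ; C = +0.639010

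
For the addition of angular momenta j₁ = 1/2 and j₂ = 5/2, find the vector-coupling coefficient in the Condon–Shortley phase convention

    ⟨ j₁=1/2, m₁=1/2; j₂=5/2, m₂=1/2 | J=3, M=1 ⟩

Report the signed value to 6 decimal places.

+√(2/3) = +0.816497

√[7·0!1!5!/7! · 1!0!3!2!4!2!] = √(96)
  +(−1)^0/∏(0,0,0,3,1,2)! = 1/12  (running 1/12)
⟨..|..⟩ = √(96)·(1/12) = +0.816497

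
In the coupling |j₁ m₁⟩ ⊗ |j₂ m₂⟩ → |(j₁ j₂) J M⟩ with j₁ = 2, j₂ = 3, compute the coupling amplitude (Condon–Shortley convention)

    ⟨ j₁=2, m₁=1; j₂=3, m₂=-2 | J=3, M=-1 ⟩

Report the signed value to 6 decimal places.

+0.500000

√[7·2!2!4!/9! · 3!1!1!5!2!4!] = √(64)
  +(−1)^0/∏(0,2,1,1,1,3)! = 1/12  (running 1/12)
  +(−1)^1/∏(1,1,0,0,2,4)! = -1/48  (running 1/16)
⟨..|..⟩ = √(64)·(1/16) = +0.500000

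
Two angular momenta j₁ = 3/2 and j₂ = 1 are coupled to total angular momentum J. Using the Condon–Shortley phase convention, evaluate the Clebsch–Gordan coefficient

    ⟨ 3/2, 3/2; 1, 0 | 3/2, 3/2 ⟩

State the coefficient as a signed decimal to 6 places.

triangle: 1!*2!*1!/5! = 2/120
(j±m)!: 3!*0!*1!*1!*3!*0! = 36
prefactor² = (2J+1)*Δ*N² = 12/5
  k=0: +1/(0!*1!*0!*1!*2!*0!) = 1/2
Σ = 1/2  ⇒  CG² = 12/5*1/2² = 3/5
CG = +√(3/5) = +0.774597

+0.774597  (= +√(3/5))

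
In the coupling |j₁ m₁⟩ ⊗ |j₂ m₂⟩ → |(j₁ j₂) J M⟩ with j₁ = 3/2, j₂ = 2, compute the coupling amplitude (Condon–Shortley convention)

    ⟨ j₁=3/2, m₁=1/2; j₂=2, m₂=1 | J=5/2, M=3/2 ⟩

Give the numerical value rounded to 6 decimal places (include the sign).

−√(1/35) ≈ -0.169031

√[6·1!2!3!/7! · 2!1!3!1!4!1!] = √(144/35)
  +(−1)^0/∏(0,1,1,3,1,0)! = 1/6  (running 1/6)
  +(−1)^1/∏(1,0,0,2,2,1)! = -1/4  (running -1/12)
⟨..|..⟩ = √(144/35)·(-1/12) = -0.169031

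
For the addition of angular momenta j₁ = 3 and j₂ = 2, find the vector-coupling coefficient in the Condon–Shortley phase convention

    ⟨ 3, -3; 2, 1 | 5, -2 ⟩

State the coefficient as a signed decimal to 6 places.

+√(1/30) ≈ +0.182574

j₁+j₂−J=0  J+j₁−j₂=6  J−j₁+j₂=4  j₁+j₂+J+1=11
(j₁±m₁, j₂±m₂, J±M) = (0,6,3,1,3,7)
P² = 622080
sum k=0..0:
  [0] +1/4320 = 1/4320
S = 1/4320
C² = P²·S² = 1/30 ; C = +0.182574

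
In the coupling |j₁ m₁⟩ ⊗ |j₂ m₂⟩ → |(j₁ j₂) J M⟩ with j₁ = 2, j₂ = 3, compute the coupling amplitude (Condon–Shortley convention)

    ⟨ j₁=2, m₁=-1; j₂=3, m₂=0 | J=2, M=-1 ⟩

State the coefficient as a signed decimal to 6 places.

+0.534522  (= +√(2/7))

√[5·3!1!3!/8! · 1!3!3!3!1!3!] = √(81/14)
  +(−1)^2/∏(2,1,1,1,0,2)! = 1/4  (running 1/4)
  +(−1)^3/∏(3,0,0,0,1,3)! = -1/36  (running 2/9)
⟨..|..⟩ = √(81/14)·(2/9) = +0.534522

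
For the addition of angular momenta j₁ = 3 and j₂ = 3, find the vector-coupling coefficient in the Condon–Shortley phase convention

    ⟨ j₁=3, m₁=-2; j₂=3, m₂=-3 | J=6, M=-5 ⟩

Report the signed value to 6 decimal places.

+0.707107

j₁+j₂−J=0  J+j₁−j₂=6  J−j₁+j₂=6  j₁+j₂+J+1=13
(j₁±m₁, j₂±m₂, J±M) = (1,5,0,6,1,11)
P² = 3732480000
sum k=0..0:
  [0] +1/86400 = 1/86400
S = 1/86400
C² = P²·S² = 1/2 ; C = +0.707107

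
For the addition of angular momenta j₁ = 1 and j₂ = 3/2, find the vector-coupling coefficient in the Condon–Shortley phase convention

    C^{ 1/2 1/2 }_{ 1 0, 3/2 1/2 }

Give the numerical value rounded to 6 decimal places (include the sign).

triangle: 2!*0!*1!/4! = 2/24
(j±m)!: 1!*1!*2!*1!*1!*0! = 2
prefactor² = (2J+1)*Δ*N² = 1/3
  k=1: −1/(1!*1!*0!*1!*0!*0!) = -1
Σ = -1  ⇒  CG² = 1/3*(-1)² = 1/3
CG = −√(1/3) = -0.577350

−√(1/3) ≈ -0.577350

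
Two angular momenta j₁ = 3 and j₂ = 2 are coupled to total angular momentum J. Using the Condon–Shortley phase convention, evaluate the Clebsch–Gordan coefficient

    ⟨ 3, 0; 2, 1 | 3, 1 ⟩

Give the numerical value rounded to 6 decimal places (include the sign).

−√(1/30) = -0.182574

triangle: 2!*4!*2!/9! = 96/362880
(j±m)!: 3!*3!*3!*1!*4!*2! = 10368
prefactor² = (2J+1)*Δ*N² = 96/5
  k=1: −1/(1!*1!*2!*2!*2!*0!) = -1/8
  k=2: +1/(2!*0!*1!*1!*3!*1!) = 1/12
Σ = -1/24  ⇒  CG² = 96/5*(-1/24)² = 1/30
CG = −√(1/30) = -0.182574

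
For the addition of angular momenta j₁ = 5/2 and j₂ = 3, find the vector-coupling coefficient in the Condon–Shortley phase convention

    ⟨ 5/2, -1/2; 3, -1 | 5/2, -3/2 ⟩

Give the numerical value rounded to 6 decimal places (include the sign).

-0.169031

√[6·3!2!3!/9! · 2!3!2!4!1!4!] = √(576/35)
  +(−1)^1/∏(1,2,2,1,0,2)! = -1/8  (running -1/8)
  +(−1)^2/∏(2,1,1,0,1,3)! = 1/12  (running -1/24)
⟨..|..⟩ = √(576/35)·(-1/24) = -0.169031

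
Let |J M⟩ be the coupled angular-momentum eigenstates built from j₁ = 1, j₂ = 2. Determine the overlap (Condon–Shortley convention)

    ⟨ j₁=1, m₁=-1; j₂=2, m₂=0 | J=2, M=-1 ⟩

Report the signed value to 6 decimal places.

j₁+j₂−J=1  J+j₁−j₂=1  J−j₁+j₂=3  j₁+j₂+J+1=6
(j₁±m₁, j₂±m₂, J±M) = (0,2,2,2,1,3)
P² = 2
sum k=1..1:
  [1] −1/2 = -1/2
S = -1/2
C² = P²·S² = 1/2 ; C = -0.707107

−√(1/2) = -0.707107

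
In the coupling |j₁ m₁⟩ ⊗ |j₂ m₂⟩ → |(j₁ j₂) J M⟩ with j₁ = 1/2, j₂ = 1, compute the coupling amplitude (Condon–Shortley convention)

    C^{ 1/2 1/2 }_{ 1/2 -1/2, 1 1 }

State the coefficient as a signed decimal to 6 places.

-0.816497  (= −√(2/3))

√[2·1!0!1!/3! · 0!1!2!0!1!0!] = √(2/3)
  +(−1)^1/∏(1,0,0,1,0,0)! = -1  (running -1)
⟨..|..⟩ = √(2/3)·(-1) = -0.816497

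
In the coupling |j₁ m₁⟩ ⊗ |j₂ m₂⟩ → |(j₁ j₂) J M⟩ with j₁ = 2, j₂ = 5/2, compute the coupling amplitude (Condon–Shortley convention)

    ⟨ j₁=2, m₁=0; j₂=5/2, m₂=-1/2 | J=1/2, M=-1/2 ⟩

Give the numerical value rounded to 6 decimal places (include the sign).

√[2·4!0!1!/6! · 2!2!2!3!0!1!] = √(16/5)
  +(−1)^2/∏(2,2,0,0,0,1)! = 1/4  (running 1/4)
⟨..|..⟩ = √(16/5)·(1/4) = +0.447214

+0.447214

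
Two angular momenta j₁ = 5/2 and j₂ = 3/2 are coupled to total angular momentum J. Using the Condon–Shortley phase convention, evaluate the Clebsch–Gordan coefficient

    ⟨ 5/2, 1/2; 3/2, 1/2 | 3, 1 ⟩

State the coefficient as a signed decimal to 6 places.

-0.129099

triangle: 1!*4!*2!/8! = 48/40320
(j±m)!: 3!*2!*2!*1!*4!*2! = 1152
prefactor² = (2J+1)*Δ*N² = 48/5
  k=0: +1/(0!*1!*2!*2!*2!*0!) = 1/8
  k=1: −1/(1!*0!*1!*1!*3!*1!) = -1/6
Σ = -1/24  ⇒  CG² = 48/5*(-1/24)² = 1/60
CG = −√(1/60) = -0.129099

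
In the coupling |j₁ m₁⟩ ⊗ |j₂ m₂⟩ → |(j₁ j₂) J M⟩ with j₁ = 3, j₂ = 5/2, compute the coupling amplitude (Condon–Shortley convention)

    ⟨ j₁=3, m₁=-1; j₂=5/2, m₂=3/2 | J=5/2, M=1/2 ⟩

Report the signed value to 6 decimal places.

triangle: 3!·3!·2!/9! = 72/362880
(j±m)!: 2!·4!·4!·1!·3!·2! = 13824
prefactor² = (2J+1)·Δ·N² = 576/35
  k=2: +1/(2!·1!·2!·2!·1!·0!) = 1/8
  k=3: −1/(3!·0!·1!·1!·2!·1!) = -1/12
Σ = 1/24  ⇒  CG² = 576/35·1/24² = 1/35
CG = +√(1/35) = +0.169031

+√(1/35) ≈ +0.169031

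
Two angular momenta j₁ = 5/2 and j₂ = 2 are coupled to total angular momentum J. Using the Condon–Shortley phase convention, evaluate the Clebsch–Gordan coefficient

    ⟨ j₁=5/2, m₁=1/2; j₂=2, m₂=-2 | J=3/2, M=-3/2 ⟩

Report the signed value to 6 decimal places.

triangle: 3!*2!*1!/7! = 12/5040
(j±m)!: 3!*2!*0!*4!*0!*3! = 1728
prefactor² = (2J+1)*Δ*N² = 576/35
  k=0: +1/(0!*3!*2!*0!*0!*1!) = 1/12
Σ = 1/12  ⇒  CG² = 576/35*1/12² = 4/35
CG = +√(4/35) = +0.338062

+0.338062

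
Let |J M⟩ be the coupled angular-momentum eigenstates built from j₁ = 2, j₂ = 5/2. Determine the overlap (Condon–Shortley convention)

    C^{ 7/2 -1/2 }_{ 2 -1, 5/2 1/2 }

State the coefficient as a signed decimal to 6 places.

-0.557773

√[8·1!3!4!/9! · 1!3!3!2!3!4!] = √(1152/35)
  +(−1)^0/∏(0,1,3,3,0,1)! = 1/36  (running 1/36)
  +(−1)^1/∏(1,0,2,2,1,2)! = -1/8  (running -7/72)
⟨..|..⟩ = √(1152/35)·(-7/72) = -0.557773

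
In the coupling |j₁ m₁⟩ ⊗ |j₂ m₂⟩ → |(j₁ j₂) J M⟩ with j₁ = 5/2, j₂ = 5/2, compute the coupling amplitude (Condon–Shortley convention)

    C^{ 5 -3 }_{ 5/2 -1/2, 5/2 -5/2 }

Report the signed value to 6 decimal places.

j₁+j₂−J=0  J+j₁−j₂=5  J−j₁+j₂=5  j₁+j₂+J+1=11
(j₁±m₁, j₂±m₂, J±M) = (2,3,0,5,2,8)
P² = 460800
sum k=0..0:
  [0] +1/1440 = 1/1440
S = 1/1440
C² = P²·S² = 2/9 ; C = +0.471405

+√(2/9) = +0.471405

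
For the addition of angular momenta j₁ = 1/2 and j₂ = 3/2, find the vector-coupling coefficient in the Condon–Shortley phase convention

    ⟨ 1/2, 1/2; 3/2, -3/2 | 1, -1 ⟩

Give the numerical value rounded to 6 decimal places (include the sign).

j₁+j₂−J=1  J+j₁−j₂=0  J−j₁+j₂=2  j₁+j₂+J+1=4
(j₁±m₁, j₂±m₂, J±M) = (1,0,0,3,0,2)
P² = 3
sum k=0..0:
  [0] +1/2 = 1/2
S = 1/2
C² = P²·S² = 3/4 ; C = +0.866025

+√(3/4) = +0.866025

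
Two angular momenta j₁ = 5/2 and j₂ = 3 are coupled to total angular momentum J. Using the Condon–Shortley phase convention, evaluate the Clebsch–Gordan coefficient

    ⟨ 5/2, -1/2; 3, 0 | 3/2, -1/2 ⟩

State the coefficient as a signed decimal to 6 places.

√[4·4!1!2!/8! · 2!3!3!3!1!2!] = √(144/35)
  +(−1)^2/∏(2,2,1,1,0,1)! = 1/4  (running 1/4)
  +(−1)^3/∏(3,1,0,0,1,2)! = -1/12  (running 1/6)
⟨..|..⟩ = √(144/35)·(1/6) = +0.338062

+0.338062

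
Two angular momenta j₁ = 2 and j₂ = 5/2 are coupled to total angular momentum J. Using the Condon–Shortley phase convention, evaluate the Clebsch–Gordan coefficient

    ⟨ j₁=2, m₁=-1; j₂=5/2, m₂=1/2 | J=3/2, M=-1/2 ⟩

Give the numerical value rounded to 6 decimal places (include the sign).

j₁+j₂−J=3  J+j₁−j₂=1  J−j₁+j₂=2  j₁+j₂+J+1=7
(j₁±m₁, j₂±m₂, J±M) = (1,3,3,2,1,2)
P² = 48/35
sum k=2..3:
  [2] +1/2 = 1/2
  [3] −1/12 = -1/12
S = 5/12
C² = P²·S² = 5/21 ; C = +0.487950

+√(5/21) = +0.487950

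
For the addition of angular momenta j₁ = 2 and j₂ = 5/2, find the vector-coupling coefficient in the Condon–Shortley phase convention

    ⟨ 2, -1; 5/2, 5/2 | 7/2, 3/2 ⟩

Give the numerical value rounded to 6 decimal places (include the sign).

-0.487950

j₁+j₂−J=1  J+j₁−j₂=3  J−j₁+j₂=4  j₁+j₂+J+1=9
(j₁±m₁, j₂±m₂, J±M) = (1,3,5,0,5,2)
P² = 3840/7
sum k=1..1:
  [1] −1/48 = -1/48
S = -1/48
C² = P²·S² = 5/21 ; C = -0.487950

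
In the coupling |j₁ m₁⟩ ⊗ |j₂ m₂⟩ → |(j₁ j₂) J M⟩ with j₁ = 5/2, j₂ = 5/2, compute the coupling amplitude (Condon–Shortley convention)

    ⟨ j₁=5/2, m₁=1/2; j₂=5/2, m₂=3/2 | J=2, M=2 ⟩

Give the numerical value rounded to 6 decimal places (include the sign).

√[5·3!2!2!/8! · 3!2!4!1!4!0!] = √(144/7)
  +(−1)^2/∏(2,1,0,2,2,0)! = 1/8  (running 1/8)
⟨..|..⟩ = √(144/7)·(1/8) = +0.566947

+0.566947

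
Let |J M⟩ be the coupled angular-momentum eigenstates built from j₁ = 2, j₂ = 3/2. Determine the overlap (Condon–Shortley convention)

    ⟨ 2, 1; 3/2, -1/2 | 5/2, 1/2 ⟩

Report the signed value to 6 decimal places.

+0.597614  (= +√(5/14))

√[6·1!3!2!/7! · 3!1!1!2!3!2!] = √(72/35)
  +(−1)^0/∏(0,1,1,1,2,1)! = 1/2  (running 1/2)
  +(−1)^1/∏(1,0,0,0,3,2)! = -1/12  (running 5/12)
⟨..|..⟩ = √(72/35)·(5/12) = +0.597614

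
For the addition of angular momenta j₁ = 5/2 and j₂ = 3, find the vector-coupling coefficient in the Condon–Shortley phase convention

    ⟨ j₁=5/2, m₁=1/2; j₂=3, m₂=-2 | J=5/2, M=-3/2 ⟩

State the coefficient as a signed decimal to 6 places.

−√(1/14) ≈ -0.267261

√[6·3!2!3!/9! · 3!2!1!5!1!4!] = √(288/7)
  +(−1)^0/∏(0,3,2,1,0,2)! = 1/24  (running 1/24)
  +(−1)^1/∏(1,2,1,0,1,3)! = -1/12  (running -1/24)
⟨..|..⟩ = √(288/7)·(-1/24) = -0.267261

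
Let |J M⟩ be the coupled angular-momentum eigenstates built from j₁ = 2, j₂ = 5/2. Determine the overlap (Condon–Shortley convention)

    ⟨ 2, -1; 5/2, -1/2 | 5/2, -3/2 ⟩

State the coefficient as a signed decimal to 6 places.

j₁+j₂−J=2  J+j₁−j₂=2  J−j₁+j₂=3  j₁+j₂+J+1=8
(j₁±m₁, j₂±m₂, J±M) = (1,3,2,3,1,4)
P² = 216/35
sum k=1..2:
  [1] −1/4 = -1/4
  [2] +1/12 = 1/12
S = -1/6
C² = P²·S² = 6/35 ; C = -0.414039

−√(6/35) = -0.414039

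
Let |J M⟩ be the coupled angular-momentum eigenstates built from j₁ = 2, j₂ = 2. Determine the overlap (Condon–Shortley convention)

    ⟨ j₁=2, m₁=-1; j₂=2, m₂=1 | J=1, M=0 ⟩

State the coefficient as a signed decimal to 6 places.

+√(1/10) = +0.316228

√[3·3!1!1!/6! · 1!3!3!1!1!1!] = √(9/10)
  +(−1)^2/∏(2,1,1,1,0,0)! = 1/2  (running 1/2)
  +(−1)^3/∏(3,0,0,0,1,1)! = -1/6  (running 1/3)
⟨..|..⟩ = √(9/10)·(1/3) = +0.316228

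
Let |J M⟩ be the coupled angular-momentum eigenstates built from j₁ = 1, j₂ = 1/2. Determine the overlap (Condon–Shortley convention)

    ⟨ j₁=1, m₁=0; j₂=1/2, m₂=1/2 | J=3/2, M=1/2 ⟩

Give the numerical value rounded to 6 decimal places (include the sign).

triangle: 0!·2!·1!/4! = 2/24
(j±m)!: 1!·1!·1!·0!·2!·1! = 2
prefactor² = (2J+1)·Δ·N² = 2/3
  k=0: +1/(0!·0!·1!·1!·1!·0!) = 1
Σ = 1  ⇒  CG² = 2/3·1² = 2/3
CG = +√(2/3) = +0.816497

+√(2/3) = +0.816497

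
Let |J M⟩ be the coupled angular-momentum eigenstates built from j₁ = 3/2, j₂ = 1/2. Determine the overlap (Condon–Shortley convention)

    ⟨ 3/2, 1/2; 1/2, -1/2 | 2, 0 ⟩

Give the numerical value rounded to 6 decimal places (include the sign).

j₁+j₂−J=0  J+j₁−j₂=3  J−j₁+j₂=1  j₁+j₂+J+1=5
(j₁±m₁, j₂±m₂, J±M) = (2,1,0,1,2,2)
P² = 2
sum k=0..0:
  [0] +1/2 = 1/2
S = 1/2
C² = P²·S² = 1/2 ; C = +0.707107

+0.707107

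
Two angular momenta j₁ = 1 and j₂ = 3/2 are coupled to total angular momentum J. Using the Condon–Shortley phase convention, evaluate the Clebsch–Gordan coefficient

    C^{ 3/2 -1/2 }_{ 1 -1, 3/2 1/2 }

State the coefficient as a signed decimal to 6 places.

triangle: 1!·1!·2!/5! = 2/120
(j±m)!: 0!·2!·2!·1!·1!·2! = 8
prefactor² = (2J+1)·Δ·N² = 8/15
  k=1: −1/(1!·0!·1!·1!·0!·1!) = -1
Σ = -1  ⇒  CG² = 8/15·(-1)² = 8/15
CG = −√(8/15) = -0.730297

-0.730297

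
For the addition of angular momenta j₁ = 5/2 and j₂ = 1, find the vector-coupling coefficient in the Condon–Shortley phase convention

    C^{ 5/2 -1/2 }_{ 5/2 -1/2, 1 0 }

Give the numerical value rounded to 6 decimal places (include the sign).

j₁+j₂−J=1  J+j₁−j₂=4  J−j₁+j₂=1  j₁+j₂+J+1=7
(j₁±m₁, j₂±m₂, J±M) = (2,3,1,1,2,3)
P² = 144/35
sum k=0..1:
  [0] +1/6 = 1/6
  [1] −1/4 = -1/4
S = -1/12
C² = P²·S² = 1/35 ; C = -0.169031

-0.169031  (= −√(1/35))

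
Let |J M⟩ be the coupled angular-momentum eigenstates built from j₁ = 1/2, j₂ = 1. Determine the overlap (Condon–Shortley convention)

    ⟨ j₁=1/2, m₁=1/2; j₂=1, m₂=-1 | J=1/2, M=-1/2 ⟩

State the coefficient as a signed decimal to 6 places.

+0.816497

j₁+j₂−J=1  J+j₁−j₂=0  J−j₁+j₂=1  j₁+j₂+J+1=3
(j₁±m₁, j₂±m₂, J±M) = (1,0,0,2,0,1)
P² = 2/3
sum k=0..0:
  [0] +1/1 = 1
S = 1
C² = P²·S² = 2/3 ; C = +0.816497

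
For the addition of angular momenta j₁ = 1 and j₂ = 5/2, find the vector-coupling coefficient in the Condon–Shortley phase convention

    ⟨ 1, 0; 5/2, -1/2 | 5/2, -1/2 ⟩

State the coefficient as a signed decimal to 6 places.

+0.169031  (= +√(1/35))

j₁+j₂−J=1  J+j₁−j₂=1  J−j₁+j₂=4  j₁+j₂+J+1=7
(j₁±m₁, j₂±m₂, J±M) = (1,1,2,3,2,3)
P² = 144/35
sum k=0..1:
  [0] +1/4 = 1/4
  [1] −1/6 = -1/6
S = 1/12
C² = P²·S² = 1/35 ; C = +0.169031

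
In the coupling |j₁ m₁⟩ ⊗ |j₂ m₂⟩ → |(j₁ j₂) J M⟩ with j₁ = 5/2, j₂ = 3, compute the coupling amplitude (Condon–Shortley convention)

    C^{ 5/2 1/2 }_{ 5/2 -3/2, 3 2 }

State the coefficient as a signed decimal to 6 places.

triangle: 3!×2!×3!/9! = 72/362880
(j±m)!: 1!×4!×5!×1!×3!×2! = 34560
prefactor² = (2J+1)×Δ×N² = 288/7
  k=2: +1/(2!×1!×2!×3!×0!×0!) = 1/24
  k=3: −1/(3!×0!×1!×2!×1!×1!) = -1/12
Σ = -1/24  ⇒  CG² = 288/7×(-1/24)² = 1/14
CG = −√(1/14) = -0.267261

−√(1/14) = -0.267261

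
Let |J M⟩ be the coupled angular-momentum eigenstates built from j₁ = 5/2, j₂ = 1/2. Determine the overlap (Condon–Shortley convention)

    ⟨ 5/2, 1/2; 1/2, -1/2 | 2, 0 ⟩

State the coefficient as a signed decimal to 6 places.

+√(1/2) = +0.707107

j₁+j₂−J=1  J+j₁−j₂=4  J−j₁+j₂=0  j₁+j₂+J+1=6
(j₁±m₁, j₂±m₂, J±M) = (3,2,0,1,2,2)
P² = 8
sum k=0..0:
  [0] +1/4 = 1/4
S = 1/4
C² = P²·S² = 1/2 ; C = +0.707107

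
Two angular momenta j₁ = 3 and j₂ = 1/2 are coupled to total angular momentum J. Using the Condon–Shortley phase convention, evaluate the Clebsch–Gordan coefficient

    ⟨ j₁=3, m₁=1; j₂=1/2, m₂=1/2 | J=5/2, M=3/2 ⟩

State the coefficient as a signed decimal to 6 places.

j₁+j₂−J=1  J+j₁−j₂=5  J−j₁+j₂=0  j₁+j₂+J+1=7
(j₁±m₁, j₂±m₂, J±M) = (4,2,1,0,4,1)
P² = 1152/7
sum k=1..1:
  [1] −1/24 = -1/24
S = -1/24
C² = P²·S² = 2/7 ; C = -0.534522

-0.534522  (= −√(2/7))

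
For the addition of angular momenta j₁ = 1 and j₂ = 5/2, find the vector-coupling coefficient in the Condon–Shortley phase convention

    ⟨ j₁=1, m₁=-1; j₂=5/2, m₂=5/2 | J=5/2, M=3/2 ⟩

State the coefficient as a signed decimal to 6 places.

−√(2/7) ≈ -0.534522

j₁+j₂−J=1  J+j₁−j₂=1  J−j₁+j₂=4  j₁+j₂+J+1=7
(j₁±m₁, j₂±m₂, J±M) = (0,2,5,0,4,1)
P² = 1152/7
sum k=1..1:
  [1] −1/24 = -1/24
S = -1/24
C² = P²·S² = 2/7 ; C = -0.534522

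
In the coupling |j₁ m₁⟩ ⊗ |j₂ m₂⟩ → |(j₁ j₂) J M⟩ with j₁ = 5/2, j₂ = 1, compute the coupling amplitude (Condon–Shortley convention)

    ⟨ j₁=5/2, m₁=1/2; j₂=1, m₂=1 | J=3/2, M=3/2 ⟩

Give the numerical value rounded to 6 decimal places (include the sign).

triangle: 2!×3!×0!/6! = 12/720
(j±m)!: 3!×2!×2!×0!×3!×0! = 144
prefactor² = (2J+1)×Δ×N² = 48/5
  k=2: +1/(2!×0!×0!×0!×3!×0!) = 1/12
Σ = 1/12  ⇒  CG² = 48/5×1/12² = 1/15
CG = +√(1/15) = +0.258199

+0.258199  (= +√(1/15))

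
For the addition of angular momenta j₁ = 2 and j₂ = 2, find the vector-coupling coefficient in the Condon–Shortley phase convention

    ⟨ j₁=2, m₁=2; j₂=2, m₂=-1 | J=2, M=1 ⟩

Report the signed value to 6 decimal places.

+√(3/7) = +0.654654

triangle: 2!·2!·2!/7! = 8/5040
(j±m)!: 4!·0!·1!·3!·3!·1! = 864
prefactor² = (2J+1)·Δ·N² = 48/7
  k=0: +1/(0!·2!·0!·1!·2!·1!) = 1/4
Σ = 1/4  ⇒  CG² = 48/7·1/4² = 3/7
CG = +√(3/7) = +0.654654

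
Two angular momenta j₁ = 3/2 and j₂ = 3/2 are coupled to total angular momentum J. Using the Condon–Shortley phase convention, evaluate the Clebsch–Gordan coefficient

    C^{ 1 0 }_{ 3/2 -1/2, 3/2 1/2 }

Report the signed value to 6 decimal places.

-0.223607  (= −√(1/20))

triangle: 2!×1!×1!/5! = 2/120
(j±m)!: 1!×2!×2!×1!×1!×1! = 4
prefactor² = (2J+1)×Δ×N² = 1/5
  k=1: −1/(1!×1!×1!×1!×0!×0!) = -1
  k=2: +1/(2!×0!×0!×0!×1!×1!) = 1/2
Σ = -1/2  ⇒  CG² = 1/5×(-1/2)² = 1/20
CG = −√(1/20) = -0.223607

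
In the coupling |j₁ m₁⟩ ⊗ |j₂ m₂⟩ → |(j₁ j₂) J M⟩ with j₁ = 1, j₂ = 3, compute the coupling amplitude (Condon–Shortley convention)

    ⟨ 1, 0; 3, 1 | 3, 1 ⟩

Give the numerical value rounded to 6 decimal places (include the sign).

√[7·1!1!5!/8! · 1!1!4!2!4!2!] = √(48)
  +(−1)^0/∏(0,1,1,4,0,1)! = 1/24  (running 1/24)
  +(−1)^1/∏(1,0,0,3,1,2)! = -1/12  (running -1/24)
⟨..|..⟩ = √(48)·(-1/24) = -0.288675

-0.288675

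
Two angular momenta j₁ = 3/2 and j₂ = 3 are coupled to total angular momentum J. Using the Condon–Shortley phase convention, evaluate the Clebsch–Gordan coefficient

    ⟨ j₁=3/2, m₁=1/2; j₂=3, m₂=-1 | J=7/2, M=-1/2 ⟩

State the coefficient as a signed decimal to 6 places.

j₁+j₂−J=1  J+j₁−j₂=2  J−j₁+j₂=5  j₁+j₂+J+1=9
(j₁±m₁, j₂±m₂, J±M) = (2,1,2,4,3,4)
P² = 512/7
sum k=0..1:
  [0] +1/12 = 1/12
  [1] −1/48 = -1/48
S = 1/16
C² = P²·S² = 2/7 ; C = +0.534522

+√(2/7) = +0.534522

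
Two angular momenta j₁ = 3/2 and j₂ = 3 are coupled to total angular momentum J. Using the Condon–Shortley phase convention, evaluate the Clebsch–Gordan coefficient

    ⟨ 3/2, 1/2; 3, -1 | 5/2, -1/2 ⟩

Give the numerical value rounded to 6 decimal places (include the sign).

√[6·2!1!4!/8! · 2!1!2!4!2!3!] = √(288/35)
  +(−1)^0/∏(0,2,1,2,0,2)! = 1/8  (running 1/8)
  +(−1)^1/∏(1,1,0,1,1,3)! = -1/6  (running -1/24)
⟨..|..⟩ = √(288/35)·(-1/24) = -0.119523

-0.119523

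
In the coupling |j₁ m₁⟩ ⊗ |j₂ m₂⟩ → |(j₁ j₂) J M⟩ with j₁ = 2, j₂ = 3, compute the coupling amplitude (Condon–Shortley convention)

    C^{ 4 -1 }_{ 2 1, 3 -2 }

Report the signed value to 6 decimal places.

triangle: 1!×3!×5!/10! = 720/3628800
(j±m)!: 3!×1!×1!×5!×3!×5! = 518400
prefactor² = (2J+1)×Δ×N² = 6480/7
  k=0: +1/(0!×1!×1!×1!×2!×4!) = 1/48
  k=1: −1/(1!×0!×0!×0!×3!×5!) = -1/720
Σ = 7/360  ⇒  CG² = 6480/7×7/360² = 7/20
CG = +√(7/20) = +0.591608

+√(7/20) = +0.591608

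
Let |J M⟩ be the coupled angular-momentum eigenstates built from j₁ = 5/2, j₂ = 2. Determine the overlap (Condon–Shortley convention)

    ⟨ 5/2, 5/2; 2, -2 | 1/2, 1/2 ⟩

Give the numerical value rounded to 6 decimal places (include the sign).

triangle: 4!*1!*0!/6! = 24/720
(j±m)!: 5!*0!*0!*4!*1!*0! = 2880
prefactor² = (2J+1)*Δ*N² = 192
  k=0: +1/(0!*4!*0!*0!*1!*0!) = 1/24
Σ = 1/24  ⇒  CG² = 192*1/24² = 1/3
CG = +√(1/3) = +0.577350

+√(1/3) ≈ +0.577350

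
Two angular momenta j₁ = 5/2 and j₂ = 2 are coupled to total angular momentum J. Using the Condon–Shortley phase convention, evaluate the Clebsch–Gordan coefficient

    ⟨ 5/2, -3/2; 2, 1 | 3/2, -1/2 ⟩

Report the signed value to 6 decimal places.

+0.138013  (= +√(2/105))

√[4·3!2!1!/7! · 1!4!3!1!1!2!] = √(96/35)
  +(−1)^2/∏(2,1,2,1,0,0)! = 1/4  (running 1/4)
  +(−1)^3/∏(3,0,1,0,1,1)! = -1/6  (running 1/12)
⟨..|..⟩ = √(96/35)·(1/12) = +0.138013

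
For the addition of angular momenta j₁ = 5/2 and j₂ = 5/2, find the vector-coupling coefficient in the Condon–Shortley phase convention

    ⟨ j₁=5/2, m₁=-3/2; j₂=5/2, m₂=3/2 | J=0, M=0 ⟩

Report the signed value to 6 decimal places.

+√(1/6) ≈ +0.408248

j₁+j₂−J=5  J+j₁−j₂=0  J−j₁+j₂=0  j₁+j₂+J+1=6
(j₁±m₁, j₂±m₂, J±M) = (1,4,4,1,0,0)
P² = 96
sum k=4..4:
  [4] +1/24 = 1/24
S = 1/24
C² = P²·S² = 1/6 ; C = +0.408248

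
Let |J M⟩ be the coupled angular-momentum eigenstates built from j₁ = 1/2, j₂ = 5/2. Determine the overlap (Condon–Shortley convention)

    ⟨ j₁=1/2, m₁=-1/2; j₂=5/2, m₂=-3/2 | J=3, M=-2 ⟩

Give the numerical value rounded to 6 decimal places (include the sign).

+√(5/6) ≈ +0.912871

triangle: 0!·1!·5!/7! = 120/5040
(j±m)!: 0!·1!·1!·4!·1!·5! = 2880
prefactor² = (2J+1)·Δ·N² = 480
  k=0: +1/(0!·0!·1!·1!·0!·4!) = 1/24
Σ = 1/24  ⇒  CG² = 480·1/24² = 5/6
CG = +√(5/6) = +0.912871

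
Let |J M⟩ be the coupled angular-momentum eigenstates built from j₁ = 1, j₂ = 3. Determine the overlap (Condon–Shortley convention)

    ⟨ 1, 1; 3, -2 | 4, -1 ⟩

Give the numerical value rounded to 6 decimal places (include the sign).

triangle: 0!·2!·6!/9! = 1440/362880
(j±m)!: 2!·0!·1!·5!·3!·5! = 172800
prefactor² = (2J+1)·Δ·N² = 43200/7
  k=0: +1/(0!·0!·0!·1!·2!·5!) = 1/240
Σ = 1/240  ⇒  CG² = 43200/7·1/240² = 3/28
CG = +√(3/28) = +0.327327

+0.327327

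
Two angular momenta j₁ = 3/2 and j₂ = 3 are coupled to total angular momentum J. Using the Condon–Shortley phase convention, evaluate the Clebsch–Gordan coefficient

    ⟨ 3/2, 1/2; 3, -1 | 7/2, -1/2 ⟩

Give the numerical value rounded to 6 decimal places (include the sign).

+0.534522  (= +√(2/7))

triangle: 1!·2!·5!/9! = 240/362880
(j±m)!: 2!·1!·2!·4!·3!·4! = 13824
prefactor² = (2J+1)·Δ·N² = 512/7
  k=0: +1/(0!·1!·1!·2!·1!·3!) = 1/12
  k=1: −1/(1!·0!·0!·1!·2!·4!) = -1/48
Σ = 1/16  ⇒  CG² = 512/7·1/16² = 2/7
CG = +√(2/7) = +0.534522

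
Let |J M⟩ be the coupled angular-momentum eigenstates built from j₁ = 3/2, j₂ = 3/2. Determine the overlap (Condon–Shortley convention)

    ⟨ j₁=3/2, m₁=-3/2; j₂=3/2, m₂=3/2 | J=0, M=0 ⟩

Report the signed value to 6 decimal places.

-0.500000

j₁+j₂−J=3  J+j₁−j₂=0  J−j₁+j₂=0  j₁+j₂+J+1=4
(j₁±m₁, j₂±m₂, J±M) = (0,3,3,0,0,0)
P² = 9
sum k=3..3:
  [3] −1/6 = -1/6
S = -1/6
C² = P²·S² = 1/4 ; C = -0.500000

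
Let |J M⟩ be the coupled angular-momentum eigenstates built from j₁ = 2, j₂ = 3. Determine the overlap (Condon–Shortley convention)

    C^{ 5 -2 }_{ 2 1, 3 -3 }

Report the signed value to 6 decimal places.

+√(1/30) = +0.182574

triangle: 0!×4!×6!/11! = 17280/39916800
(j±m)!: 3!×1!×0!×6!×3!×7! = 130636800
prefactor² = (2J+1)×Δ×N² = 622080
  k=0: +1/(0!×0!×1!×0!×3!×6!) = 1/4320
Σ = 1/4320  ⇒  CG² = 622080×1/4320² = 1/30
CG = +√(1/30) = +0.182574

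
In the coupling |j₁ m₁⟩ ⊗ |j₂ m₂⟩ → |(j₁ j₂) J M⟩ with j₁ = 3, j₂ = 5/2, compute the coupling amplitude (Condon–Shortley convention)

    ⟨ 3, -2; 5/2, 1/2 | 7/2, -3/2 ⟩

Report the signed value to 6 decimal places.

+0.308607  (= +√(2/21))

√[8·2!4!3!/10! · 1!5!3!2!2!5!] = √(1536/7)
  +(−1)^1/∏(1,1,4,2,0,1)! = -1/48  (running -1/48)
  +(−1)^2/∏(2,0,3,1,1,2)! = 1/24  (running 1/48)
⟨..|..⟩ = √(1536/7)·(1/48) = +0.308607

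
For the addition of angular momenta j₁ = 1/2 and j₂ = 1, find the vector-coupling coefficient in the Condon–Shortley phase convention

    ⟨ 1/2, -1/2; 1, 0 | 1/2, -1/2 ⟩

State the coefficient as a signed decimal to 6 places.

−√(1/3) ≈ -0.577350

j₁+j₂−J=1  J+j₁−j₂=0  J−j₁+j₂=1  j₁+j₂+J+1=3
(j₁±m₁, j₂±m₂, J±M) = (0,1,1,1,0,1)
P² = 1/3
sum k=1..1:
  [1] −1/1 = -1
S = -1
C² = P²·S² = 1/3 ; C = -0.577350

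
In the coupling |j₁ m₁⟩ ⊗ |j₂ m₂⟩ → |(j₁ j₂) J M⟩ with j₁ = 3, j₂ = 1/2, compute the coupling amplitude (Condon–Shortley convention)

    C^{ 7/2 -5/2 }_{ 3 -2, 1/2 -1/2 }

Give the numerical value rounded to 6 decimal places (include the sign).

+√(6/7) ≈ +0.925820

j₁+j₂−J=0  J+j₁−j₂=6  J−j₁+j₂=1  j₁+j₂+J+1=8
(j₁±m₁, j₂±m₂, J±M) = (1,5,0,1,1,6)
P² = 86400/7
sum k=0..0:
  [0] +1/120 = 1/120
S = 1/120
C² = P²·S² = 6/7 ; C = +0.925820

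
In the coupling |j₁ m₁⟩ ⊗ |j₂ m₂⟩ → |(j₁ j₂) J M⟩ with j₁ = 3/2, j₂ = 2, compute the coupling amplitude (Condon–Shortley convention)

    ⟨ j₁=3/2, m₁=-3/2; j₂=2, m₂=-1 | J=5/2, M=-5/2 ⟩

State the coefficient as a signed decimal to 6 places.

triangle: 1!·2!·3!/7! = 12/5040
(j±m)!: 0!·3!·1!·3!·0!·5! = 4320
prefactor² = (2J+1)·Δ·N² = 432/7
  k=1: −1/(1!·0!·2!·0!·0!·3!) = -1/12
Σ = -1/12  ⇒  CG² = 432/7·(-1/12)² = 3/7
CG = −√(3/7) = -0.654654

−√(3/7) ≈ -0.654654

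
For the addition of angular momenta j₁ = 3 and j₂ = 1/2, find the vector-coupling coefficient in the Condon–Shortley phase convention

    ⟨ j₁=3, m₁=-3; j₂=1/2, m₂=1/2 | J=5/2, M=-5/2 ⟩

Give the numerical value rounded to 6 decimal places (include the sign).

triangle: 1!×5!×0!/7! = 120/5040
(j±m)!: 0!×6!×1!×0!×0!×5! = 86400
prefactor² = (2J+1)×Δ×N² = 86400/7
  k=1: −1/(1!×0!×5!×0!×0!×0!) = -1/120
Σ = -1/120  ⇒  CG² = 86400/7×(-1/120)² = 6/7
CG = −√(6/7) = -0.925820

-0.925820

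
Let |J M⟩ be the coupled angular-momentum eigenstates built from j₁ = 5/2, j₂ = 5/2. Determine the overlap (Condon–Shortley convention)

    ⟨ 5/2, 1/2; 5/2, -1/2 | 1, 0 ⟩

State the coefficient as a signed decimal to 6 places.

+√(1/70) = +0.119523

j₁+j₂−J=4  J+j₁−j₂=1  J−j₁+j₂=1  j₁+j₂+J+1=7
(j₁±m₁, j₂±m₂, J±M) = (3,2,2,3,1,1)
P² = 72/35
sum k=1..2:
  [1] −1/6 = -1/6
  [2] +1/4 = 1/4
S = 1/12
C² = P²·S² = 1/70 ; C = +0.119523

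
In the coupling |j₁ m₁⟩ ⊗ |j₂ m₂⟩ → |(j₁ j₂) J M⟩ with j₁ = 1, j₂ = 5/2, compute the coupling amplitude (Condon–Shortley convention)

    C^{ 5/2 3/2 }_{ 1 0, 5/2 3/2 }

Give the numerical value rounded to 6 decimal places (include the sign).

−√(9/35) = -0.507093

triangle: 1!*1!*4!/7! = 24/5040
(j±m)!: 1!*1!*4!*1!*4!*1! = 576
prefactor² = (2J+1)*Δ*N² = 576/35
  k=0: +1/(0!*1!*1!*4!*0!*0!) = 1/24
  k=1: −1/(1!*0!*0!*3!*1!*1!) = -1/6
Σ = -1/8  ⇒  CG² = 576/35*(-1/8)² = 9/35
CG = −√(9/35) = -0.507093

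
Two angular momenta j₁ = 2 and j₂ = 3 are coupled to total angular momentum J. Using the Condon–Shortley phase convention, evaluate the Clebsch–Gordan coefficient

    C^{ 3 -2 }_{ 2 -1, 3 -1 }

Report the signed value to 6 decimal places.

√[7·2!2!4!/9! · 1!3!2!4!1!5!] = √(64)
  +(−1)^1/∏(1,1,2,1,0,3)! = -1/12  (running -1/12)
  +(−1)^2/∏(2,0,1,0,1,4)! = 1/48  (running -1/16)
⟨..|..⟩ = √(64)·(-1/16) = -0.500000

−√(1/4) ≈ -0.500000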